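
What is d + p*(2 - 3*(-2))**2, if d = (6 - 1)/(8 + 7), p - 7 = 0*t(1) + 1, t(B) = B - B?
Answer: 1537/3 ≈ 512.33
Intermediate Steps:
t(B) = 0
p = 8 (p = 7 + (0*0 + 1) = 7 + (0 + 1) = 7 + 1 = 8)
d = 1/3 (d = 5/15 = 5*(1/15) = 1/3 ≈ 0.33333)
d + p*(2 - 3*(-2))**2 = 1/3 + 8*(2 - 3*(-2))**2 = 1/3 + 8*(2 + 6)**2 = 1/3 + 8*8**2 = 1/3 + 8*64 = 1/3 + 512 = 1537/3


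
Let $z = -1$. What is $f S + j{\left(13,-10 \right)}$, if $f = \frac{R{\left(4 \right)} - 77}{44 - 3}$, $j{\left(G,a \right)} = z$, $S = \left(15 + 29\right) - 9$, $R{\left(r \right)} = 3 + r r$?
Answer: $- \frac{2071}{41} \approx -50.512$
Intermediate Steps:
$R{\left(r \right)} = 3 + r^{2}$
$S = 35$ ($S = 44 - 9 = 35$)
$j{\left(G,a \right)} = -1$
$f = - \frac{58}{41}$ ($f = \frac{\left(3 + 4^{2}\right) - 77}{44 - 3} = \frac{\left(3 + 16\right) - 77}{41} = \left(19 - 77\right) \frac{1}{41} = \left(-58\right) \frac{1}{41} = - \frac{58}{41} \approx -1.4146$)
$f S + j{\left(13,-10 \right)} = \left(- \frac{58}{41}\right) 35 - 1 = - \frac{2030}{41} - 1 = - \frac{2071}{41}$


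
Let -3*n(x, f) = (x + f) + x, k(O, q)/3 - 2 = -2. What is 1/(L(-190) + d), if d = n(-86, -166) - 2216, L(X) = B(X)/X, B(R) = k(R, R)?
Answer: -3/6310 ≈ -0.00047544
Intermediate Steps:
k(O, q) = 0 (k(O, q) = 6 + 3*(-2) = 6 - 6 = 0)
B(R) = 0
n(x, f) = -2*x/3 - f/3 (n(x, f) = -((x + f) + x)/3 = -((f + x) + x)/3 = -(f + 2*x)/3 = -2*x/3 - f/3)
L(X) = 0 (L(X) = 0/X = 0)
d = -6310/3 (d = (-⅔*(-86) - ⅓*(-166)) - 2216 = (172/3 + 166/3) - 2216 = 338/3 - 2216 = -6310/3 ≈ -2103.3)
1/(L(-190) + d) = 1/(0 - 6310/3) = 1/(-6310/3) = -3/6310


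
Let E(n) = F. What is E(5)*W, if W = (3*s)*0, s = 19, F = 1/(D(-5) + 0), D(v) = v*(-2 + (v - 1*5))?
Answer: 0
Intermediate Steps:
D(v) = v*(-7 + v) (D(v) = v*(-2 + (v - 5)) = v*(-2 + (-5 + v)) = v*(-7 + v))
F = 1/60 (F = 1/(-5*(-7 - 5) + 0) = 1/(-5*(-12) + 0) = 1/(60 + 0) = 1/60 ≈ 0.016667)
E(n) = 1/60
W = 0 (W = (3*19)*0 = 57*0 = 0)
E(5)*W = (1/60)*0 = 0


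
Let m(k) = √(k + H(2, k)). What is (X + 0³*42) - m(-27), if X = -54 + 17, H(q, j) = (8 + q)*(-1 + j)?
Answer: -37 - I*√307 ≈ -37.0 - 17.521*I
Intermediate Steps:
H(q, j) = (-1 + j)*(8 + q)
X = -37
m(k) = √(-10 + 11*k) (m(k) = √(k + (-8 - 1*2 + 8*k + k*2)) = √(k + (-8 - 2 + 8*k + 2*k)) = √(k + (-10 + 10*k)) = √(-10 + 11*k))
(X + 0³*42) - m(-27) = (-37 + 0³*42) - √(-10 + 11*(-27)) = (-37 + 0*42) - √(-10 - 297) = (-37 + 0) - √(-307) = -37 - I*√307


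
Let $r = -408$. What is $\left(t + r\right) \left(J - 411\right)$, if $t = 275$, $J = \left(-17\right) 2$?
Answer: $59185$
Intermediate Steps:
$J = -34$
$\left(t + r\right) \left(J - 411\right) = \left(275 - 408\right) \left(-34 - 411\right) = \left(-133\right) \left(-445\right) = 59185$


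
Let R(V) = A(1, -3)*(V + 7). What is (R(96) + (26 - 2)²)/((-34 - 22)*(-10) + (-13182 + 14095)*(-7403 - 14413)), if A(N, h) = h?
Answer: -267/19917448 ≈ -1.3405e-5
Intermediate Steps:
R(V) = -21 - 3*V (R(V) = -3*(V + 7) = -3*(7 + V) = -21 - 3*V)
(R(96) + (26 - 2)²)/((-34 - 22)*(-10) + (-13182 + 14095)*(-7403 - 14413)) = ((-21 - 3*96) + (26 - 2)²)/((-34 - 22)*(-10) + (-13182 + 14095)*(-7403 - 14413)) = ((-21 - 288) + 24²)/(-56*(-10) + 913*(-21816)) = (-309 + 576)/(560 - 19918008) = 267/(-19917448) = 267*(-1/19917448) = -267/19917448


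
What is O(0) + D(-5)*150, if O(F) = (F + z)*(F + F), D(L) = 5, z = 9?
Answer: 750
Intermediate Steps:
O(F) = 2*F*(9 + F) (O(F) = (F + 9)*(F + F) = (9 + F)*(2*F) = 2*F*(9 + F))
O(0) + D(-5)*150 = 2*0*(9 + 0) + 5*150 = 2*0*9 + 750 = 0 + 750 = 750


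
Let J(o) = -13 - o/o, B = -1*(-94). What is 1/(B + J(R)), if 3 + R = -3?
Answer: 1/80 ≈ 0.012500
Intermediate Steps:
R = -6 (R = -3 - 3 = -6)
B = 94
J(o) = -14 (J(o) = -13 - 1*1 = -13 - 1 = -14)
1/(B + J(R)) = 1/(94 - 14) = 1/80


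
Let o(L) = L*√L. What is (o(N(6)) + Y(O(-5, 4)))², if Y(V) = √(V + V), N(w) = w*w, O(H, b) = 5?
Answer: (216 + √10)² ≈ 48032.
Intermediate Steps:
N(w) = w²
Y(V) = √2*√V (Y(V) = √(2*V) = √2*√V)
o(L) = L^(3/2)
(o(N(6)) + Y(O(-5, 4)))² = ((6²)^(3/2) + √2*√5)² = (36^(3/2) + √10)² = (216 + √10)²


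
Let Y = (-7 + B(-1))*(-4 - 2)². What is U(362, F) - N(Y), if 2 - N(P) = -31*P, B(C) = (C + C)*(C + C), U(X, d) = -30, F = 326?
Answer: 3316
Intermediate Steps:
B(C) = 4*C² (B(C) = (2*C)*(2*C) = 4*C²)
Y = -108 (Y = (-7 + 4*(-1)²)*(-4 - 2)² = (-7 + 4*1)*(-6)² = (-7 + 4)*36 = -3*36 = -108)
N(P) = 2 + 31*P (N(P) = 2 - (-31)*P = 2 + 31*P)
U(362, F) - N(Y) = -30 - (2 + 31*(-108)) = -30 - (2 - 3348) = -30 - 1*(-3346) = -30 + 3346 = 3316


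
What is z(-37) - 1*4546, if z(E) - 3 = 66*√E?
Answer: -4543 + 66*I*√37 ≈ -4543.0 + 401.46*I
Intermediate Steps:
z(E) = 3 + 66*√E
z(-37) - 1*4546 = (3 + 66*√(-37)) - 1*4546 = (3 + 66*(I*√37)) - 4546 = (3 + 66*I*√37) - 4546 = -4543 + 66*I*√37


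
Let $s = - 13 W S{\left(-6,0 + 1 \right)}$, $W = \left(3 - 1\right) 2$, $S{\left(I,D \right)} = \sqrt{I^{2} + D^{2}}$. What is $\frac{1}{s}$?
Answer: $- \frac{\sqrt{37}}{1924} \approx -0.0031615$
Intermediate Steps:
$S{\left(I,D \right)} = \sqrt{D^{2} + I^{2}}$
$W = 4$ ($W = 2 \cdot 2 = 4$)
$s = - 52 \sqrt{37}$ ($s = \left(-13\right) 4 \sqrt{\left(0 + 1\right)^{2} + \left(-6\right)^{2}} = - 52 \sqrt{1^{2} + 36} = - 52 \sqrt{1 + 36} = - 52 \sqrt{37} \approx -316.3$)
$\frac{1}{s} = \frac{1}{\left(-52\right) \sqrt{37}} = - \frac{\sqrt{37}}{1924}$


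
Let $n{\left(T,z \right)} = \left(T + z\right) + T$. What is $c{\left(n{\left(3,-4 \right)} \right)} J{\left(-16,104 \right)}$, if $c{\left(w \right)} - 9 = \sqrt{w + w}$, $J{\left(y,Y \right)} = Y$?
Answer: $1144$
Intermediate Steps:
$n{\left(T,z \right)} = z + 2 T$
$c{\left(w \right)} = 9 + \sqrt{2} \sqrt{w}$ ($c{\left(w \right)} = 9 + \sqrt{w + w} = 9 + \sqrt{2 w} = 9 + \sqrt{2} \sqrt{w}$)
$c{\left(n{\left(3,-4 \right)} \right)} J{\left(-16,104 \right)} = \left(9 + \sqrt{2} \sqrt{-4 + 2 \cdot 3}\right) 104 = \left(9 + \sqrt{2} \sqrt{-4 + 6}\right) 104 = \left(9 + \sqrt{2} \sqrt{2}\right) 104 = \left(9 + 2\right) 104 = 11 \cdot 104 = 1144$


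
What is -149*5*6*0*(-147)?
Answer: 0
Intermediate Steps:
-149*5*6*0*(-147) = -4470*0*(-147) = -149*0*(-147) = 0*(-147) = 0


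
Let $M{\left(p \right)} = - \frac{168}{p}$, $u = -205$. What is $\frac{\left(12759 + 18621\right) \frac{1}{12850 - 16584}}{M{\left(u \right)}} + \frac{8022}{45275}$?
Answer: $- \frac{23851437553}{2366795900} \approx -10.078$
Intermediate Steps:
$\frac{\left(12759 + 18621\right) \frac{1}{12850 - 16584}}{M{\left(u \right)}} + \frac{8022}{45275} = \frac{\left(12759 + 18621\right) \frac{1}{12850 - 16584}}{\left(-168\right) \frac{1}{-205}} + \frac{8022}{45275} = \frac{31380 \frac{1}{-3734}}{\left(-168\right) \left(- \frac{1}{205}\right)} + 8022 \cdot \frac{1}{45275} = \frac{31380 \left(- \frac{1}{3734}\right)}{\frac{168}{205}} + \frac{8022}{45275} = \left(- \frac{15690}{1867}\right) \frac{205}{168} + \frac{8022}{45275} = - \frac{536075}{52276} + \frac{8022}{45275} = - \frac{23851437553}{2366795900}$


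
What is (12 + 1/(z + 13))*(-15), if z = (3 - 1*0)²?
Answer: -3975/22 ≈ -180.68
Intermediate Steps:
z = 9 (z = (3 + 0)² = 3² = 9)
(12 + 1/(z + 13))*(-15) = (12 + 1/(9 + 13))*(-15) = (12 + 1/22)*(-15) = (265/22)*(-15) = -3975/22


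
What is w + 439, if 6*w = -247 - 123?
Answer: 1132/3 ≈ 377.33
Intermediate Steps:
w = -185/3 (w = (-247 - 123)/6 = (⅙)*(-370) = -185/3 ≈ -61.667)
w + 439 = -185/3 + 439 = 1132/3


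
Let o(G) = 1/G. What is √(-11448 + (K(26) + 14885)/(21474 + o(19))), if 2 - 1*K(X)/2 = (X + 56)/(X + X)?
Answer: 2*I*√80512861858684931/5304091 ≈ 106.99*I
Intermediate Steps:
K(X) = 4 - (56 + X)/X (K(X) = 4 - 2*(X + 56)/(X + X) = 4 - 2*(56 + X)/(2*X) = 4 - 2*(56 + X)*1/(2*X) = 4 - (56 + X)/X)
√(-11448 + (K(26) + 14885)/(21474 + o(19))) = √(-11448 + ((3 - 56/26) + 14885)/(21474 + 1/19)) = √(-11448 + ((3 - 56*1/26) + 14885)/(21474 + 1/19)) = √(-11448 + ((3 - 28/13) + 14885)/(408007/19)) = √(-11448 + (11/13 + 14885)*(19/408007)) = √(-11448 + (193516/13)*(19/408007)) = √(-11448 + 3676804/5304091) = √(-60717556964/5304091) = 2*I*√80512861858684931/5304091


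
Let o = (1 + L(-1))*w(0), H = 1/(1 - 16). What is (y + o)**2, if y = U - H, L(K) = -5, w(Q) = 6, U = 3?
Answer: 98596/225 ≈ 438.20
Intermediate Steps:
H = -1/15 (H = 1/(-15) = -1/15 ≈ -0.066667)
o = -24 (o = (1 - 5)*6 = -4*6 = -24)
y = 46/15 (y = 3 - 1*(-1/15) = 3 + 1/15 = 46/15 ≈ 3.0667)
(y + o)**2 = (46/15 - 24)**2 = (-314/15)**2 = 98596/225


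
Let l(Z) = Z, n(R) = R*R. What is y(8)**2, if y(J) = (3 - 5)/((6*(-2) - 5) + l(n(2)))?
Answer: 4/169 ≈ 0.023669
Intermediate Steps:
n(R) = R**2
y(J) = 2/13 (y(J) = (3 - 5)/((6*(-2) - 5) + 2**2) = -2/((-12 - 5) + 4) = -2/(-17 + 4) = -2/(-13) = -2*(-1/13) = 2/13)
y(8)**2 = (2/13)**2 = 4/169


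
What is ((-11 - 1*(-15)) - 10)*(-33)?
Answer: 198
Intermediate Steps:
((-11 - 1*(-15)) - 10)*(-33) = ((-11 + 15) - 10)*(-33) = (4 - 10)*(-33) = -6*(-33) = 198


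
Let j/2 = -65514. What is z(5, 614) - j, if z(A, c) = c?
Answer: 131642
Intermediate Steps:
j = -131028 (j = 2*(-65514) = -131028)
z(5, 614) - j = 614 - 1*(-131028) = 614 + 131028 = 131642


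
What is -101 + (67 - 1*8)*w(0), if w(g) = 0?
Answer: -101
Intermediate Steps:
-101 + (67 - 1*8)*w(0) = -101 + (67 - 1*8)*0 = -101 + (67 - 8)*0 = -101 + 59*0 = -101 + 0 = -101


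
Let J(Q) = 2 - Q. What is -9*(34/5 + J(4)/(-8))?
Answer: -1269/20 ≈ -63.450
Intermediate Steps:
-9*(34/5 + J(4)/(-8)) = -9*(34/5 + (2 - 1*4)/(-8)) = -9*(34*(⅕) + (2 - 4)*(-⅛)) = -9*(34/5 - 2*(-⅛)) = -9*(34/5 + ¼) = -9*141/20 = -1269/20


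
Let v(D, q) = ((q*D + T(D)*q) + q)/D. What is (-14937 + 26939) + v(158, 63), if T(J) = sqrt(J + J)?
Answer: 1906333/158 + 63*sqrt(79)/79 ≈ 12072.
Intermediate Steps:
T(J) = sqrt(2)*sqrt(J) (T(J) = sqrt(2*J) = sqrt(2)*sqrt(J))
v(D, q) = (q + D*q + q*sqrt(2)*sqrt(D))/D (v(D, q) = ((q*D + (sqrt(2)*sqrt(D))*q) + q)/D = ((D*q + q*sqrt(2)*sqrt(D)) + q)/D = (q + D*q + q*sqrt(2)*sqrt(D))/D)
(-14937 + 26939) + v(158, 63) = (-14937 + 26939) + 63*(1 + 158 + sqrt(2)*sqrt(158))/158 = 12002 + 63*(1/158)*(1 + 158 + 2*sqrt(79)) = 12002 + 63*(1/158)*(159 + 2*sqrt(79)) = 12002 + (10017/158 + 63*sqrt(79)/79) = 1906333/158 + 63*sqrt(79)/79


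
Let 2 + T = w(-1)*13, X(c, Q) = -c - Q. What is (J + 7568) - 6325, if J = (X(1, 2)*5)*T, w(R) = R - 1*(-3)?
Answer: 883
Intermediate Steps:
w(R) = 3 + R (w(R) = R + 3 = 3 + R)
X(c, Q) = -Q - c
T = 24 (T = -2 + (3 - 1)*13 = -2 + 2*13 = -2 + 26 = 24)
J = -360 (J = ((-1*2 - 1*1)*5)*24 = ((-2 - 1)*5)*24 = -3*5*24 = -15*24 = -360)
(J + 7568) - 6325 = (-360 + 7568) - 6325 = 7208 - 6325 = 883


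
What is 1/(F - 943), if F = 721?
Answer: -1/222 ≈ -0.0045045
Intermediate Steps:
1/(F - 943) = 1/(721 - 943) = 1/(-222) = -1/222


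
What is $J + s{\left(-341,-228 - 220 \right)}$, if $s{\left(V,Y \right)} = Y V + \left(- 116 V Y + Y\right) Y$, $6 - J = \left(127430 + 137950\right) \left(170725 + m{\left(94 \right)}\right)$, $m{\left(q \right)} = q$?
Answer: $-37392545318$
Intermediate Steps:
$J = -45331946214$ ($J = 6 - \left(127430 + 137950\right) \left(170725 + 94\right) = 6 - 265380 \cdot 170819 = 6 - 45331946220 = -45331946214$)
$s{\left(V,Y \right)} = V Y + Y \left(Y - 116 V Y\right)$ ($s{\left(V,Y \right)} = V Y + \left(- 116 V Y + Y\right) Y = V Y + \left(Y - 116 V Y\right) Y = V Y + Y \left(Y - 116 V Y\right)$)
$J + s{\left(-341,-228 - 220 \right)} = -45331946214 + \left(-228 - 220\right) \left(-341 - 448 - - 39556 \left(-228 - 220\right)\right) = -45331946214 - 448 \left(-341 - 448 - \left(-39556\right) \left(-448\right)\right) = -45331946214 - 448 \left(-341 - 448 - 17721088\right) = -45331946214 - -7939400896 = -45331946214 + 7939400896 = -37392545318$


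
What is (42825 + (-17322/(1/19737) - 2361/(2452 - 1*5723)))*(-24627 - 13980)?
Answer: 43168938559455906/3271 ≈ 1.3197e+13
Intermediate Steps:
(42825 + (-17322/(1/19737) - 2361/(2452 - 1*5723)))*(-24627 - 13980) = (42825 + (-17322/1/19737 - 2361/(2452 - 5723)))*(-38607) = (42825 + (-17322*19737 - 2361/(-3271)))*(-38607) = (42825 + (-341884314 - 2361*(-1/3271)))*(-38607) = (42825 + (-341884314 + 2361/3271))*(-38607) = (42825 - 1118303588733/3271)*(-38607) = -1118163508158/3271*(-38607) = 43168938559455906/3271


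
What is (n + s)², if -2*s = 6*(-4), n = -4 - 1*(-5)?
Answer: 169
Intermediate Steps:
n = 1 (n = -4 + 5 = 1)
s = 12 (s = -3*(-4) = -½*(-24) = 12)
(n + s)² = (1 + 12)² = 13² = 169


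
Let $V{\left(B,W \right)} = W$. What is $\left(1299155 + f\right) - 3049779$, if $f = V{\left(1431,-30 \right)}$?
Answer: $-1750654$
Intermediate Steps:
$f = -30$
$\left(1299155 + f\right) - 3049779 = \left(1299155 - 30\right) - 3049779 = 1299125 - 3049779 = -1750654$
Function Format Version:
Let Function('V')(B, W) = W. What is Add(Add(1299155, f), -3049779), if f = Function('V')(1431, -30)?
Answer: -1750654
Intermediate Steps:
f = -30
Add(Add(1299155, f), -3049779) = Add(Add(1299155, -30), -3049779) = Add(1299125, -3049779) = -1750654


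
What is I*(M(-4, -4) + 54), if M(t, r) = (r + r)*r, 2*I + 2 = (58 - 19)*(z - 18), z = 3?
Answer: -25241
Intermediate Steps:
I = -587/2 (I = -1 + ((58 - 19)*(3 - 18))/2 = -1 + (39*(-15))/2 = -1 + (½)*(-585) = -1 - 585/2 = -587/2 ≈ -293.50)
M(t, r) = 2*r² (M(t, r) = (2*r)*r = 2*r²)
I*(M(-4, -4) + 54) = -587*(2*(-4)² + 54)/2 = -587*(2*16 + 54)/2 = -587*(32 + 54)/2 = -587/2*86 = -25241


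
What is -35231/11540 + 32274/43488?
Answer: -16106719/6970160 ≈ -2.3108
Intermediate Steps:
-35231/11540 + 32274/43488 = -35231*1/11540 + 32274*(1/43488) = -35231/11540 + 1793/2416 = -16106719/6970160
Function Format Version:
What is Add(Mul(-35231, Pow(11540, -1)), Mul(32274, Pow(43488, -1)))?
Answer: Rational(-16106719, 6970160) ≈ -2.3108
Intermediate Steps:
Add(Mul(-35231, Pow(11540, -1)), Mul(32274, Pow(43488, -1))) = Add(Mul(-35231, Rational(1, 11540)), Mul(32274, Rational(1, 43488))) = Add(Rational(-35231, 11540), Rational(1793, 2416)) = Rational(-16106719, 6970160)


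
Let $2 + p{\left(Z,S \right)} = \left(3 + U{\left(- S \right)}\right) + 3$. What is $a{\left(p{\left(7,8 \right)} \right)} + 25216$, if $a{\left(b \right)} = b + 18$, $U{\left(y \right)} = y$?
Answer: $25230$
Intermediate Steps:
$p{\left(Z,S \right)} = 4 - S$ ($p{\left(Z,S \right)} = -2 + \left(\left(3 - S\right) + 3\right) = -2 - \left(-6 + S\right) = 4 - S$)
$a{\left(b \right)} = 18 + b$
$a{\left(p{\left(7,8 \right)} \right)} + 25216 = \left(18 + \left(4 - 8\right)\right) + 25216 = \left(18 - 4\right) + 25216 = 14 + 25216 = 25230$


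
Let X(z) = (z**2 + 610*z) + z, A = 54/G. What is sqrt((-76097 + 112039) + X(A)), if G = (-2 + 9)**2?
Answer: 2*sqrt(21979091)/49 ≈ 191.35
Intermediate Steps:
G = 49 (G = 7**2 = 49)
A = 54/49 ≈ 1.1020
X(z) = z**2 + 611*z
sqrt((-76097 + 112039) + X(A)) = sqrt((-76097 + 112039) + 54*(611 + 54/49)/49) = sqrt(35942 + (54/49)*(29993/49)) = sqrt(35942 + 1619622/2401) = sqrt(87916364/2401) = 2*sqrt(21979091)/49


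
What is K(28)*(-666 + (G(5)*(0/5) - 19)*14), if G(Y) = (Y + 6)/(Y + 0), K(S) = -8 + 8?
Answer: 0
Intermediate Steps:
K(S) = 0
G(Y) = (6 + Y)/Y
K(28)*(-666 + (G(5)*(0/5) - 19)*14) = 0*(-666 + (((6 + 5)/5)*(0/5) - 19)*14) = 0*(-666 + (((⅕)*11)*(0*(⅕)) - 19)*14) = 0*(-666 + ((11/5)*0 - 19)*14) = 0*(-666 + (0 - 19)*14) = 0*(-666 - 19*14) = 0*(-666 - 266) = 0*(-932) = 0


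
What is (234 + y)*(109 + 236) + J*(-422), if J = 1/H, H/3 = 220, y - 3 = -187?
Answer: 5692289/330 ≈ 17249.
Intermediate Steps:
y = -184 (y = 3 - 187 = -184)
H = 660 (H = 3*220 = 660)
J = 1/660 ≈ 0.0015152
(234 + y)*(109 + 236) + J*(-422) = (234 - 184)*(109 + 236) + (1/660)*(-422) = 50*345 - 211/330 = 17250 - 211/330 = 5692289/330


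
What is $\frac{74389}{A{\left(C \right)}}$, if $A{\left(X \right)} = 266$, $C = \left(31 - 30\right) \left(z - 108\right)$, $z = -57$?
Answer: $\frac{10627}{38} \approx 279.66$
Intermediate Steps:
$C = -165$ ($C = \left(31 - 30\right) \left(-57 - 108\right) = 1 \left(-165\right) = -165$)
$\frac{74389}{A{\left(C \right)}} = \frac{74389}{266} = 74389 \cdot \frac{1}{266} = \frac{10627}{38}$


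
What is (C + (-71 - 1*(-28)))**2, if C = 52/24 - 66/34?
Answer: 19035769/10404 ≈ 1829.7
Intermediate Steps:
C = 23/102 (C = 52*(1/24) - 66*1/34 = 13/6 - 33/17 = 23/102 ≈ 0.22549)
(C + (-71 - 1*(-28)))**2 = (23/102 + (-71 - 1*(-28)))**2 = (23/102 + (-71 + 28))**2 = (23/102 - 43)**2 = (-4363/102)**2 = 19035769/10404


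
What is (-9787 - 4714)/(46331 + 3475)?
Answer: -14501/49806 ≈ -0.29115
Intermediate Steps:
(-9787 - 4714)/(46331 + 3475) = -14501/49806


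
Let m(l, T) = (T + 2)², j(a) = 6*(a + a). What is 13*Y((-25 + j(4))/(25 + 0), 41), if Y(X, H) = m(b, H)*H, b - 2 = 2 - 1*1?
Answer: 985517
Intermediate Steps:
j(a) = 12*a (j(a) = 6*(2*a) = 12*a)
b = 3 (b = 2 + (2 - 1*1) = 2 + (2 - 1) = 2 + 1 = 3)
m(l, T) = (2 + T)²
Y(X, H) = H*(2 + H)² (Y(X, H) = (2 + H)²*H = H*(2 + H)²)
13*Y((-25 + j(4))/(25 + 0), 41) = 13*(41*(2 + 41)²) = 13*(41*43²) = 13*(41*1849) = 13*75809 = 985517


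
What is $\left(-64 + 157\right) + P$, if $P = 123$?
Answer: $216$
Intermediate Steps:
$\left(-64 + 157\right) + P = \left(-64 + 157\right) + 123 = 93 + 123 = 216$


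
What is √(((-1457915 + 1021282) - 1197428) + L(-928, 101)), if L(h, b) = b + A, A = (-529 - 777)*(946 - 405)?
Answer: I*√2340506 ≈ 1529.9*I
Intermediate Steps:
A = -706546 (A = -1306*541 = -706546)
L(h, b) = -706546 + b (L(h, b) = b - 706546 = -706546 + b)
√(((-1457915 + 1021282) - 1197428) + L(-928, 101)) = √(((-1457915 + 1021282) - 1197428) + (-706546 + 101)) = √((-436633 - 1197428) - 706445) = √(-1634061 - 706445) = √(-2340506) = I*√2340506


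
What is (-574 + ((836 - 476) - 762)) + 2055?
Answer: 1079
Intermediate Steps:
(-574 + ((836 - 476) - 762)) + 2055 = (-574 + (360 - 762)) + 2055 = (-574 - 402) + 2055 = -976 + 2055 = 1079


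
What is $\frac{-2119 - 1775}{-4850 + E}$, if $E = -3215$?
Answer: $\frac{3894}{8065} \approx 0.48283$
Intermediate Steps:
$\frac{-2119 - 1775}{-4850 + E} = \frac{-2119 - 1775}{-4850 - 3215} = - \frac{3894}{-8065} = \left(-3894\right) \left(- \frac{1}{8065}\right) = \frac{3894}{8065}$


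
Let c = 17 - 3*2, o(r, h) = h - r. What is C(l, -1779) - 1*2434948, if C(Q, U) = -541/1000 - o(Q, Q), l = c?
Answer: -2434948541/1000 ≈ -2.4349e+6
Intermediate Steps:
c = 11 (c = 17 - 6 = 11)
l = 11
C(Q, U) = -541/1000 (C(Q, U) = -541/1000 - (Q - Q) = -541*1/1000 - 1*0 = -541/1000 + 0 = -541/1000)
C(l, -1779) - 1*2434948 = -541/1000 - 1*2434948 = -541/1000 - 2434948 = -2434948541/1000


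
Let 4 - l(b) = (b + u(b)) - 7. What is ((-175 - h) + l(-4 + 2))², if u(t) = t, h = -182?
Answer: 484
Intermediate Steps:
l(b) = 11 - 2*b (l(b) = 4 - ((b + b) - 7) = 4 - (2*b - 7) = 4 - (-7 + 2*b) = 4 + (7 - 2*b) = 11 - 2*b)
((-175 - h) + l(-4 + 2))² = ((-175 - 1*(-182)) + (11 - 2*(-4 + 2)))² = ((-175 + 182) + (11 - 2*(-2)))² = (7 + (11 + 4))² = (7 + 15)² = 22² = 484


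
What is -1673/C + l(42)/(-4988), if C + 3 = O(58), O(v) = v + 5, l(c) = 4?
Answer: -2086291/74820 ≈ -27.884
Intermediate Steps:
O(v) = 5 + v
C = 60 (C = -3 + (5 + 58) = -3 + 63 = 60)
-1673/C + l(42)/(-4988) = -1673/60 + 4/(-4988) = -1673*1/60 + 4*(-1/4988) = -1673/60 - 1/1247 = -2086291/74820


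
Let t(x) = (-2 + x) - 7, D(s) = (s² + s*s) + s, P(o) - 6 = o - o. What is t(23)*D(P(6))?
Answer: 1092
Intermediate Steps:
P(o) = 6 (P(o) = 6 + (o - o) = 6 + 0 = 6)
D(s) = s + 2*s² (D(s) = (s² + s²) + s = 2*s² + s = s + 2*s²)
t(x) = -9 + x
t(23)*D(P(6)) = (-9 + 23)*(6*(1 + 2*6)) = 14*(6*(1 + 12)) = 14*(6*13) = 14*78 = 1092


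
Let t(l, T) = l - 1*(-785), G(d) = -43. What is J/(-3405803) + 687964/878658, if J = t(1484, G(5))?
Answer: 1170538090045/1496268026187 ≈ 0.78230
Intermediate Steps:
t(l, T) = 785 + l (t(l, T) = l + 785 = 785 + l)
J = 2269 (J = 785 + 1484 = 2269)
J/(-3405803) + 687964/878658 = 2269/(-3405803) + 687964/878658 = 2269*(-1/3405803) + 687964*(1/878658) = -2269/3405803 + 343982/439329 = 1170538090045/1496268026187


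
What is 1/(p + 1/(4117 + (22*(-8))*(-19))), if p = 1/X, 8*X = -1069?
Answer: -7975809/58619 ≈ -136.06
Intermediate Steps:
X = -1069/8 (X = (⅛)*(-1069) = -1069/8 ≈ -133.63)
p = -8/1069 (p = 1/(-1069/8) = -8/1069 ≈ -0.0074836)
1/(p + 1/(4117 + (22*(-8))*(-19))) = 1/(-8/1069 + 1/(4117 + (22*(-8))*(-19))) = 1/(-8/1069 + 1/(4117 - 176*(-19))) = 1/(-8/1069 + 1/(4117 + 3344)) = 1/(-8/1069 + 1/7461) = 1/(-58619/7975809) = -7975809/58619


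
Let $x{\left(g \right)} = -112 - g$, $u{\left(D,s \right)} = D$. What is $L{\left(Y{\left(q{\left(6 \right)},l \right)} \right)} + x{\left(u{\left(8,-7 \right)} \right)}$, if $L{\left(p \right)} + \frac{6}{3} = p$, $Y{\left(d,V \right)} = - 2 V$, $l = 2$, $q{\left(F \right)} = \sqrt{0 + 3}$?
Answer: $-126$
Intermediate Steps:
$q{\left(F \right)} = \sqrt{3}$
$L{\left(p \right)} = -2 + p$
$L{\left(Y{\left(q{\left(6 \right)},l \right)} \right)} + x{\left(u{\left(8,-7 \right)} \right)} = \left(-2 - 4\right) - 120 = -6 - 120 = -126$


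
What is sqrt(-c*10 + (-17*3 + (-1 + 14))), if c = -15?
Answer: 4*sqrt(7) ≈ 10.583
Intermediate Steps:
sqrt(-c*10 + (-17*3 + (-1 + 14))) = sqrt(-1*(-15)*10 + (-17*3 + (-1 + 14))) = sqrt(15*10 + (-51 + 13)) = sqrt(150 - 38) = sqrt(112) = 4*sqrt(7)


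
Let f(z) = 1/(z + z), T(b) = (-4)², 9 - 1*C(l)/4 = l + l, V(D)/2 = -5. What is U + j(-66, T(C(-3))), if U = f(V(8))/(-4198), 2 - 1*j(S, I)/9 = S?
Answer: 51383521/83960 ≈ 612.00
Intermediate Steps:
V(D) = -10 (V(D) = 2*(-5) = -10)
C(l) = 36 - 8*l (C(l) = 36 - 4*(l + l) = 36 - 8*l)
T(b) = 16
f(z) = 1/(2*z)
j(S, I) = 18 - 9*S
U = 1/83960 (U = ((½)/(-10))/(-4198) = ((½)*(-⅒))*(-1/4198) = -1/20*(-1/4198) = 1/83960 ≈ 1.1910e-5)
U + j(-66, T(C(-3))) = 1/83960 + (18 - 9*(-66)) = 1/83960 + (18 + 594) = 1/83960 + 612 = 51383521/83960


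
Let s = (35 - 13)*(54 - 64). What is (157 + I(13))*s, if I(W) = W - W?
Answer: -34540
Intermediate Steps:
I(W) = 0
s = -220 (s = 22*(-10) = -220)
(157 + I(13))*s = (157 + 0)*(-220) = 157*(-220) = -34540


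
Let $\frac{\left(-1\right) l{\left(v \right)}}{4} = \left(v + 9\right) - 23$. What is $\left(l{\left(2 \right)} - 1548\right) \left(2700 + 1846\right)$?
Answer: $-6819000$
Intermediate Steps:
$l{\left(v \right)} = 56 - 4 v$ ($l{\left(v \right)} = - 4 \left(\left(v + 9\right) - 23\right) = - 4 \left(\left(9 + v\right) - 23\right) = - 4 \left(-14 + v\right) = 56 - 4 v$)
$\left(l{\left(2 \right)} - 1548\right) \left(2700 + 1846\right) = \left(\left(56 - 8\right) - 1548\right) \left(2700 + 1846\right) = \left(\left(56 - 8\right) - 1548\right) 4546 = \left(48 - 1548\right) 4546 = \left(-1500\right) 4546 = -6819000$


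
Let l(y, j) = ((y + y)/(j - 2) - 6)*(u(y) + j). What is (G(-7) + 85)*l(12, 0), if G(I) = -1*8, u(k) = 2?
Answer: -2772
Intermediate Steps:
G(I) = -8
l(y, j) = (-6 + 2*y/(-2 + j))*(2 + j) (l(y, j) = ((y + y)/(j - 2) - 6)*(2 + j) = ((2*y)/(-2 + j) - 6)*(2 + j) = (2*y/(-2 + j) - 6)*(2 + j) = (-6 + 2*y/(-2 + j))*(2 + j))
(G(-7) + 85)*l(12, 0) = (-8 + 85)*(2*(12 - 3*0² + 2*12 + 0*12)/(-2 + 0)) = 77*(2*(12 - 3*0 + 24 + 0)/(-2)) = 77*(2*(-½)*(12 + 0 + 24 + 0)) = 77*(2*(-½)*36) = 77*(-36) = -2772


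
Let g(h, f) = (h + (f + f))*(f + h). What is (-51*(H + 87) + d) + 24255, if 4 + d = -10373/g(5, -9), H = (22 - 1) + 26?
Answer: 895311/52 ≈ 17218.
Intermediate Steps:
H = 47 (H = 21 + 26 = 47)
g(h, f) = (f + h)*(h + 2*f) (g(h, f) = (h + 2*f)*(f + h) = (f + h)*(h + 2*f))
d = -10581/52 (d = -4 - 10373/(5² + 2*(-9)² + 3*(-9)*5) = -4 - 10373/(25 + 2*81 - 135) = -4 - 10373/(25 + 162 - 135) = -4 - 10373/52 = -10581/52 ≈ -203.48)
(-51*(H + 87) + d) + 24255 = (-51*(47 + 87) - 10581/52) + 24255 = (-51*134 - 10581/52) + 24255 = (-6834 - 10581/52) + 24255 = -365949/52 + 24255 = 895311/52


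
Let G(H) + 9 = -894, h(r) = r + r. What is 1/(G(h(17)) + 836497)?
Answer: 1/835594 ≈ 1.1968e-6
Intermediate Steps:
h(r) = 2*r
G(H) = -903 (G(H) = -9 - 894 = -903)
1/(G(h(17)) + 836497) = 1/(-903 + 836497) = 1/835594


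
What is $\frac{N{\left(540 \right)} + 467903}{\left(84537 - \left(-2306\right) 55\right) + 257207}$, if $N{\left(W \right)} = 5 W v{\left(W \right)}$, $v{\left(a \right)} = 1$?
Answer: $\frac{470603}{468574} \approx 1.0043$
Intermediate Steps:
$N{\left(W \right)} = 5 W$ ($N{\left(W \right)} = 5 W 1 = 5 W$)
$\frac{N{\left(540 \right)} + 467903}{\left(84537 - \left(-2306\right) 55\right) + 257207} = \frac{5 \cdot 540 + 467903}{\left(84537 - \left(-2306\right) 55\right) + 257207} = \frac{2700 + 467903}{\left(84537 - -126830\right) + 257207} = \frac{470603}{\left(84537 + 126830\right) + 257207} = \frac{470603}{211367 + 257207} = \frac{470603}{468574}$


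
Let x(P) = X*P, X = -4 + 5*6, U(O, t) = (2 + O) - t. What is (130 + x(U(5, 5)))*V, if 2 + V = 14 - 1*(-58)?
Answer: 12740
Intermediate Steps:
U(O, t) = 2 + O - t
V = 70 (V = -2 + (14 - 1*(-58)) = -2 + (14 + 58) = -2 + 72 = 70)
X = 26 (X = -4 + 30 = 26)
x(P) = 26*P
(130 + x(U(5, 5)))*V = (130 + 26*(2 + 5 - 1*5))*70 = (130 + 26*(2 + 5 - 5))*70 = (130 + 26*2)*70 = (130 + 52)*70 = 182*70 = 12740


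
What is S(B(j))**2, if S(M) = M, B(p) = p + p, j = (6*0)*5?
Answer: 0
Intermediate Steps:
j = 0 (j = 0*5 = 0)
B(p) = 2*p
S(B(j))**2 = (2*0)**2 = 0**2 = 0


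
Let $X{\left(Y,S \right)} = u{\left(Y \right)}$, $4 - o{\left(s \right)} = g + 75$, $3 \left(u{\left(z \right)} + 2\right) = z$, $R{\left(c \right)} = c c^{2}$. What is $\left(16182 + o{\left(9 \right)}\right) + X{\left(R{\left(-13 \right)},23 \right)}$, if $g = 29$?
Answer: $\frac{46043}{3} \approx 15348.0$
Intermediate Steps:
$R{\left(c \right)} = c^{3}$
$u{\left(z \right)} = -2 + \frac{z}{3}$
$o{\left(s \right)} = -100$ ($o{\left(s \right)} = 4 - \left(29 + 75\right) = 4 - 104 = -100$)
$X{\left(Y,S \right)} = -2 + \frac{Y}{3}$
$\left(16182 + o{\left(9 \right)}\right) + X{\left(R{\left(-13 \right)},23 \right)} = \left(16182 - 100\right) + \left(-2 + \frac{\left(-13\right)^{3}}{3}\right) = 16082 + \left(-2 + \frac{1}{3} \left(-2197\right)\right) = 16082 - \frac{2203}{3} = \frac{46043}{3}$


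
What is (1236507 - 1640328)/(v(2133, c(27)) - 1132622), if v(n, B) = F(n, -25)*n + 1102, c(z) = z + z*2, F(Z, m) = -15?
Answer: 403821/1163515 ≈ 0.34707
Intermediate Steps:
c(z) = 3*z (c(z) = z + 2*z = 3*z)
v(n, B) = 1102 - 15*n (v(n, B) = -15*n + 1102 = 1102 - 15*n)
(1236507 - 1640328)/(v(2133, c(27)) - 1132622) = (1236507 - 1640328)/((1102 - 15*2133) - 1132622) = -403821/((1102 - 31995) - 1132622) = -403821/(-30893 - 1132622) = -403821/(-1163515) = -403821*(-1/1163515) = 403821/1163515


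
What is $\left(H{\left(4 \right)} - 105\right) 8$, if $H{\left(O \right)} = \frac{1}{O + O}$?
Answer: $-839$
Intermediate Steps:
$H{\left(O \right)} = \frac{1}{2 O}$
$\left(H{\left(4 \right)} - 105\right) 8 = \left(\frac{1}{2 \cdot 4} - 105\right) 8 = \left(\frac{1}{2} \cdot \frac{1}{4} - 105\right) 8 = \left(\frac{1}{8} - 105\right) 8 = \left(- \frac{839}{8}\right) 8 = -839$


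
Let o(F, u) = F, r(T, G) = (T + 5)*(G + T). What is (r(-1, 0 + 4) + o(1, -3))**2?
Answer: 169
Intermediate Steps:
r(T, G) = (5 + T)*(G + T)
(r(-1, 0 + 4) + o(1, -3))**2 = (((-1)**2 + 5*(0 + 4) + 5*(-1) + (0 + 4)*(-1)) + 1)**2 = ((1 + 5*4 - 5 + 4*(-1)) + 1)**2 = ((1 + 20 - 5 - 4) + 1)**2 = (12 + 1)**2 = 13**2 = 169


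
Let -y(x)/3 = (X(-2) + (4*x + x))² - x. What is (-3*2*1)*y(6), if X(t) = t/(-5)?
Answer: 413172/25 ≈ 16527.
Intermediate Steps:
X(t) = -t/5 (X(t) = t*(-⅕) = -t/5)
y(x) = -3*(⅖ + 5*x)² + 3*x (y(x) = -3*((-⅕*(-2) + (4*x + x))² - x) = -3*((⅖ + 5*x)² - x) = -3*(⅖ + 5*x)² + 3*x)
(-3*2*1)*y(6) = (-3*2*1)*(3*6 - 3*(2 + 25*6)²/25) = (-6*1)*(18 - 3*(2 + 150)²/25) = -6*(18 - 3/25*152²) = -6*(18 - 3/25*23104) = -6*(18 - 69312/25) = -6*(-68862/25) = 413172/25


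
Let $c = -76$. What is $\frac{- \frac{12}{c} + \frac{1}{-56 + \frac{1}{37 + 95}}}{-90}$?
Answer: $- \frac{23}{14782} \approx -0.0015559$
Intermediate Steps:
$\frac{- \frac{12}{c} + \frac{1}{-56 + \frac{1}{37 + 95}}}{-90} = \frac{- \frac{12}{-76} + \frac{1}{-56 + \frac{1}{37 + 95}}}{-90} = - \frac{\left(-12\right) \left(- \frac{1}{76}\right) + \frac{1}{-56 + \frac{1}{132}}}{90} = - \frac{\frac{3}{19} + \frac{1}{-56 + \frac{1}{132}}}{90} = - \frac{\frac{3}{19} + \frac{1}{- \frac{7391}{132}}}{90} = - \frac{\frac{3}{19} - \frac{132}{7391}}{90} = \left(- \frac{1}{90}\right) \frac{1035}{7391} = - \frac{23}{14782}$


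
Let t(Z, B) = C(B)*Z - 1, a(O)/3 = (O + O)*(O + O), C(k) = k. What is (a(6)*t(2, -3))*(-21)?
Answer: 63504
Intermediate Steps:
a(O) = 12*O² (a(O) = 3*((O + O)*(O + O)) = 3*((2*O)*(2*O)) = 3*(4*O²) = 12*O²)
t(Z, B) = -1 + B*Z (t(Z, B) = B*Z - 1 = -1 + B*Z)
(a(6)*t(2, -3))*(-21) = ((12*6²)*(-1 - 3*2))*(-21) = ((12*36)*(-1 - 6))*(-21) = (432*(-7))*(-21) = -3024*(-21) = 63504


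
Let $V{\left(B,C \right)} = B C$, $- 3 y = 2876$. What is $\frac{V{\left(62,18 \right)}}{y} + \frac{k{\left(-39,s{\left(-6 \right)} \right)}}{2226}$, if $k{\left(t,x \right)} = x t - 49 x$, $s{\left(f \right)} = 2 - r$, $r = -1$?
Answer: $- \frac{342163}{266749} \approx -1.2827$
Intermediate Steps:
$y = - \frac{2876}{3}$ ($y = \left(- \frac{1}{3}\right) 2876 = - \frac{2876}{3} \approx -958.67$)
$s{\left(f \right)} = 3$ ($s{\left(f \right)} = 2 - -1 = 2 + 1 = 3$)
$k{\left(t,x \right)} = - 49 x + t x$ ($k{\left(t,x \right)} = t x - 49 x = - 49 x + t x$)
$\frac{V{\left(62,18 \right)}}{y} + \frac{k{\left(-39,s{\left(-6 \right)} \right)}}{2226} = \frac{62 \cdot 18}{- \frac{2876}{3}} + \frac{3 \left(-49 - 39\right)}{2226} = 1116 \left(- \frac{3}{2876}\right) + 3 \left(-88\right) \frac{1}{2226} = - \frac{837}{719} - \frac{44}{371} = - \frac{342163}{266749}$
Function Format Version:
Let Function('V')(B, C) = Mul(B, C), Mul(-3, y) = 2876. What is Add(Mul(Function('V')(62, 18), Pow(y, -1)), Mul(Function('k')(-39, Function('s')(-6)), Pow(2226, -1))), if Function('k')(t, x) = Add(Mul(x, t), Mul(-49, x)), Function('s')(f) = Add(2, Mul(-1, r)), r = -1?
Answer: Rational(-342163, 266749) ≈ -1.2827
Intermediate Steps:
y = Rational(-2876, 3) (y = Mul(Rational(-1, 3), 2876) = Rational(-2876, 3) ≈ -958.67)
Function('s')(f) = 3 (Function('s')(f) = Add(2, Mul(-1, -1)) = Add(2, 1) = 3)
Function('k')(t, x) = Add(Mul(-49, x), Mul(t, x)) (Function('k')(t, x) = Add(Mul(t, x), Mul(-49, x)) = Add(Mul(-49, x), Mul(t, x)))
Add(Mul(Function('V')(62, 18), Pow(y, -1)), Mul(Function('k')(-39, Function('s')(-6)), Pow(2226, -1))) = Add(Mul(Mul(62, 18), Pow(Rational(-2876, 3), -1)), Mul(Mul(3, Add(-49, -39)), Pow(2226, -1))) = Add(Mul(1116, Rational(-3, 2876)), Mul(Mul(3, -88), Rational(1, 2226))) = Add(Rational(-837, 719), Mul(-264, Rational(1, 2226))) = Add(Rational(-837, 719), Rational(-44, 371)) = Rational(-342163, 266749)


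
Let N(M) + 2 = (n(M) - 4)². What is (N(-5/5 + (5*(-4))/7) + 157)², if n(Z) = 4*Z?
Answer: 680740281/2401 ≈ 2.8352e+5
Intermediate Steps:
N(M) = -2 + (-4 + 4*M)² (N(M) = -2 + (4*M - 4)² = -2 + (-4 + 4*M)²)
(N(-5/5 + (5*(-4))/7) + 157)² = ((-2 + 16*(-1 + (-5/5 + (5*(-4))/7))²) + 157)² = ((-2 + 16*(-1 + (-5*⅕ - 20*⅐))²) + 157)² = ((-2 + 16*(-1 + (-1 - 20/7))²) + 157)² = ((-2 + 16*(-1 - 27/7)²) + 157)² = ((-2 + 16*(-34/7)²) + 157)² = ((-2 + 16*(1156/49)) + 157)² = ((-2 + 18496/49) + 157)² = (18398/49 + 157)² = (26091/49)² = 680740281/2401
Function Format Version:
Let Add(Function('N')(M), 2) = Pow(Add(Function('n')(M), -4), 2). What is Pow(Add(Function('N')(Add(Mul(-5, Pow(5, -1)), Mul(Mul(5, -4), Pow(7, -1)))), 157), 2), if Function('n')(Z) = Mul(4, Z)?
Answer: Rational(680740281, 2401) ≈ 2.8352e+5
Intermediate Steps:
Function('N')(M) = Add(-2, Pow(Add(-4, Mul(4, M)), 2)) (Function('N')(M) = Add(-2, Pow(Add(Mul(4, M), -4), 2)) = Add(-2, Pow(Add(-4, Mul(4, M)), 2)))
Pow(Add(Function('N')(Add(Mul(-5, Pow(5, -1)), Mul(Mul(5, -4), Pow(7, -1)))), 157), 2) = Pow(Add(Add(-2, Mul(16, Pow(Add(-1, Add(Mul(-5, Pow(5, -1)), Mul(Mul(5, -4), Pow(7, -1)))), 2))), 157), 2) = Pow(Add(Add(-2, Mul(16, Pow(Add(-1, Add(Mul(-5, Rational(1, 5)), Mul(-20, Rational(1, 7)))), 2))), 157), 2) = Pow(Add(Add(-2, Mul(16, Pow(Add(-1, Add(-1, Rational(-20, 7))), 2))), 157), 2) = Pow(Add(Add(-2, Mul(16, Pow(Add(-1, Rational(-27, 7)), 2))), 157), 2) = Pow(Add(Add(-2, Mul(16, Pow(Rational(-34, 7), 2))), 157), 2) = Pow(Add(Add(-2, Mul(16, Rational(1156, 49))), 157), 2) = Pow(Add(Add(-2, Rational(18496, 49)), 157), 2) = Pow(Add(Rational(18398, 49), 157), 2) = Pow(Rational(26091, 49), 2) = Rational(680740281, 2401)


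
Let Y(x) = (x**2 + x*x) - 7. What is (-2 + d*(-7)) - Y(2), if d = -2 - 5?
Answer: 46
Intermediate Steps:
d = -7
Y(x) = -7 + 2*x**2 (Y(x) = (x**2 + x**2) - 7 = 2*x**2 - 7 = -7 + 2*x**2)
(-2 + d*(-7)) - Y(2) = (-2 - 7*(-7)) - (-7 + 2*2**2) = (-2 + 49) - (-7 + 2*4) = 47 - (-7 + 8) = 47 - 1*1 = 47 - 1 = 46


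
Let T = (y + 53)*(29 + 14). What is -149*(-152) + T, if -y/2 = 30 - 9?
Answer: 23121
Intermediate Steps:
y = -42 (y = -2*(30 - 9) = -2*21 = -42)
T = 473 (T = (-42 + 53)*(29 + 14) = 11*43 = 473)
-149*(-152) + T = -149*(-152) + 473 = 22648 + 473 = 23121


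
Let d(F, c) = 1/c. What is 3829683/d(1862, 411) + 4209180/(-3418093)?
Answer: 5380077396798129/3418093 ≈ 1.5740e+9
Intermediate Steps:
3829683/d(1862, 411) + 4209180/(-3418093) = 3829683/(1/411) + 4209180/(-3418093) = 3829683/(1/411) + 4209180*(-1/3418093) = 3829683*411 - 4209180/3418093 = 1573999713 - 4209180/3418093 = 5380077396798129/3418093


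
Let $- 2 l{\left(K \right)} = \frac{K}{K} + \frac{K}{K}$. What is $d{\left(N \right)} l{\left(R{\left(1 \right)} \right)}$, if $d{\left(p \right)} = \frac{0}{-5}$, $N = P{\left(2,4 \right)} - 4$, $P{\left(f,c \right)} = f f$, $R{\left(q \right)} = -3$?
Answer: $0$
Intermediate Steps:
$P{\left(f,c \right)} = f^{2}$
$l{\left(K \right)} = -1$ ($l{\left(K \right)} = - \frac{\frac{K}{K} + \frac{K}{K}}{2} = - \frac{1 + 1}{2} = \left(- \frac{1}{2}\right) 2 = -1$)
$N = 0$ ($N = 2^{2} - 4 = 4 - 4 = 0$)
$d{\left(p \right)} = 0$ ($d{\left(p \right)} = 0 \left(- \frac{1}{5}\right) = 0$)
$d{\left(N \right)} l{\left(R{\left(1 \right)} \right)} = 0 \left(-1\right) = 0$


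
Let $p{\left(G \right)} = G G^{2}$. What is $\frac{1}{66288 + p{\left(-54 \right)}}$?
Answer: $- \frac{1}{91176} \approx -1.0968 \cdot 10^{-5}$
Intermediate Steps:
$p{\left(G \right)} = G^{3}$
$\frac{1}{66288 + p{\left(-54 \right)}} = \frac{1}{66288 + \left(-54\right)^{3}} = \frac{1}{66288 - 157464} = \frac{1}{-91176} = - \frac{1}{91176}$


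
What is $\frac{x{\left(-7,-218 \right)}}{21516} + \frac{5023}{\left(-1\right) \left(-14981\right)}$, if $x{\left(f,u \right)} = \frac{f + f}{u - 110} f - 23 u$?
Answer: $\frac{30042360659}{52862316144} \approx 0.56831$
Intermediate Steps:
$x{\left(f,u \right)} = - 23 u + \frac{2 f^{2}}{-110 + u}$ ($x{\left(f,u \right)} = \frac{2 f}{-110 + u} f - 23 u = \frac{2 f^{2}}{-110 + u} - 23 u = - 23 u + \frac{2 f^{2}}{-110 + u}$)
$\frac{x{\left(-7,-218 \right)}}{21516} + \frac{5023}{\left(-1\right) \left(-14981\right)} = \frac{\frac{1}{-110 - 218} \left(- 23 \left(-218\right)^{2} + 2 \left(-7\right)^{2} + 2530 \left(-218\right)\right)}{21516} + \frac{5023}{\left(-1\right) \left(-14981\right)} = \frac{\left(-23\right) 47524 + 2 \cdot 49 - 551540}{-328} \cdot \frac{1}{21516} + \frac{5023}{14981} = - \frac{-1093052 + 98 - 551540}{328} \cdot \frac{1}{21516} + 5023 \cdot \frac{1}{14981} = \left(- \frac{1}{328}\right) \left(-1644494\right) \frac{1}{21516} + \frac{5023}{14981} = \frac{822247}{164} \cdot \frac{1}{21516} + \frac{5023}{14981} = \frac{822247}{3528624} + \frac{5023}{14981} = \frac{30042360659}{52862316144}$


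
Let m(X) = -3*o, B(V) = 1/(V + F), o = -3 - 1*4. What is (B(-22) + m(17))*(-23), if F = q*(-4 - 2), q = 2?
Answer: -16399/34 ≈ -482.32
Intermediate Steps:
o = -7 (o = -3 - 4 = -7)
F = -12 (F = 2*(-4 - 2) = 2*(-6) = -12)
B(V) = 1/(-12 + V) (B(V) = 1/(V - 12) = 1/(-12 + V))
m(X) = 21 (m(X) = -3*(-7) = 21)
(B(-22) + m(17))*(-23) = (1/(-12 - 22) + 21)*(-23) = (1/(-34) + 21)*(-23) = (-1/34 + 21)*(-23) = (713/34)*(-23) = -16399/34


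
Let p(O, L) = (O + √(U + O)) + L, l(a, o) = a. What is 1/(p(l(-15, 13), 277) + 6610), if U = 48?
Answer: 6872/47224351 - √33/47224351 ≈ 0.00014540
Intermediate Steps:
p(O, L) = L + O + √(48 + O) (p(O, L) = (O + √(48 + O)) + L = L + O + √(48 + O))
1/(p(l(-15, 13), 277) + 6610) = 1/((277 - 15 + √(48 - 15)) + 6610) = 1/((277 - 15 + √33) + 6610) = 1/((262 + √33) + 6610) = 1/(6872 + √33)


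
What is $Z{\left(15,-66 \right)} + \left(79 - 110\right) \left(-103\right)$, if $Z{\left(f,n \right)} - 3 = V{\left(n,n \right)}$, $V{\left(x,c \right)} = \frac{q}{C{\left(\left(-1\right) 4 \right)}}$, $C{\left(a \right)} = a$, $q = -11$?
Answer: $\frac{12795}{4} \approx 3198.8$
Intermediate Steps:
$V{\left(x,c \right)} = \frac{11}{4}$ ($V{\left(x,c \right)} = - \frac{11}{\left(-1\right) 4} = - \frac{11}{-4} = \left(-11\right) \left(- \frac{1}{4}\right) = \frac{11}{4}$)
$Z{\left(f,n \right)} = \frac{23}{4}$ ($Z{\left(f,n \right)} = 3 + \frac{11}{4} = \frac{23}{4}$)
$Z{\left(15,-66 \right)} + \left(79 - 110\right) \left(-103\right) = \frac{23}{4} + \left(79 - 110\right) \left(-103\right) = \frac{23}{4} - -3193 = \frac{23}{4} + 3193 = \frac{12795}{4}$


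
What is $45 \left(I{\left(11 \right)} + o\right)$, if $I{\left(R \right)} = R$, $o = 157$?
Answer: $7560$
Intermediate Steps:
$45 \left(I{\left(11 \right)} + o\right) = 45 \left(11 + 157\right) = 45 \cdot 168 = 7560$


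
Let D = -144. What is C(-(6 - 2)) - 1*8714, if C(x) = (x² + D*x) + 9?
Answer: -8113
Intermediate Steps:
C(x) = 9 + x² - 144*x (C(x) = (x² - 144*x) + 9 = 9 + x² - 144*x)
C(-(6 - 2)) - 1*8714 = (9 + (-(6 - 2))² - (-144)*(6 - 2)) - 1*8714 = (9 + (-1*4)² - (-144)*4) - 8714 = (9 + (-4)² - 144*(-4)) - 8714 = (9 + 16 + 576) - 8714 = 601 - 8714 = -8113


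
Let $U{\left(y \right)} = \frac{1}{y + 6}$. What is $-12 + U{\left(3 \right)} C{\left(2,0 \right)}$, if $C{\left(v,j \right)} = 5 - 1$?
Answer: $- \frac{104}{9} \approx -11.556$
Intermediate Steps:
$C{\left(v,j \right)} = 4$ ($C{\left(v,j \right)} = 5 - 1 = 4$)
$U{\left(y \right)} = \frac{1}{6 + y}$
$-12 + U{\left(3 \right)} C{\left(2,0 \right)} = -12 + \frac{1}{6 + 3} \cdot 4 = -12 + \frac{1}{9} \cdot 4 = -12 + \frac{4}{9} = - \frac{104}{9}$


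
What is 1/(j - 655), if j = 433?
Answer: -1/222 ≈ -0.0045045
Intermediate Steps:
1/(j - 655) = 1/(433 - 655) = 1/(-222) = -1/222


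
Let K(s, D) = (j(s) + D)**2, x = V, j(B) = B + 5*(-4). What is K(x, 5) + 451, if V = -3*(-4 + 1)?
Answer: 487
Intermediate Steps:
j(B) = -20 + B (j(B) = B - 20 = -20 + B)
V = 9 (V = -3*(-3) = 9)
x = 9
K(s, D) = (-20 + D + s)**2 (K(s, D) = ((-20 + s) + D)**2 = (-20 + D + s)**2)
K(x, 5) + 451 = (-20 + 5 + 9)**2 + 451 = (-6)**2 + 451 = 36 + 451 = 487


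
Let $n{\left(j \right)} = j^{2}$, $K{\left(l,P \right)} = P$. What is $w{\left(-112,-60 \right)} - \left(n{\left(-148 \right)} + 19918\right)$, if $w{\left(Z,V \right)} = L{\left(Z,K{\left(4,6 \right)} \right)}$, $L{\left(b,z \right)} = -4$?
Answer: $-41826$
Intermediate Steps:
$w{\left(Z,V \right)} = -4$
$w{\left(-112,-60 \right)} - \left(n{\left(-148 \right)} + 19918\right) = -4 - \left(\left(-148\right)^{2} + 19918\right) = -4 - \left(21904 + 19918\right) = -4 - 41822 = -41826$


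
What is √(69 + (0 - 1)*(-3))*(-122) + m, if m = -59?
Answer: -59 - 732*√2 ≈ -1094.2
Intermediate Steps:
√(69 + (0 - 1)*(-3))*(-122) + m = √(69 + (0 - 1)*(-3))*(-122) - 59 = √(69 - 1*(-3))*(-122) - 59 = √(69 + 3)*(-122) - 59 = √72*(-122) - 59 = (6*√2)*(-122) - 59 = -732*√2 - 59 = -59 - 732*√2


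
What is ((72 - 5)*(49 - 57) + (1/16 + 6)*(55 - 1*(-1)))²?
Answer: 154449/4 ≈ 38612.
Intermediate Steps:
((72 - 5)*(49 - 57) + (1/16 + 6)*(55 - 1*(-1)))² = (67*(-8) + (1/16 + 6)*(55 + 1))² = (-536 + (97/16)*56)² = (-536 + 679/2)² = (-393/2)² = 154449/4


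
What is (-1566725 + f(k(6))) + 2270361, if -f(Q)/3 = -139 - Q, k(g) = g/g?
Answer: 704056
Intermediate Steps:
k(g) = 1
f(Q) = 417 + 3*Q (f(Q) = -3*(-139 - Q) = 417 + 3*Q)
(-1566725 + f(k(6))) + 2270361 = (-1566725 + (417 + 3*1)) + 2270361 = (-1566725 + (417 + 3)) + 2270361 = (-1566725 + 420) + 2270361 = -1566305 + 2270361 = 704056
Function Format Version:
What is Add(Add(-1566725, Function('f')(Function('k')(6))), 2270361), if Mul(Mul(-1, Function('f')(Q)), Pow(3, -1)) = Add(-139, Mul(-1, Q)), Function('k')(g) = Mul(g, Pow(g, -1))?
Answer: 704056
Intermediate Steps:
Function('k')(g) = 1
Function('f')(Q) = Add(417, Mul(3, Q)) (Function('f')(Q) = Mul(-3, Add(-139, Mul(-1, Q))) = Add(417, Mul(3, Q)))
Add(Add(-1566725, Function('f')(Function('k')(6))), 2270361) = Add(Add(-1566725, Add(417, Mul(3, 1))), 2270361) = Add(Add(-1566725, Add(417, 3)), 2270361) = Add(Add(-1566725, 420), 2270361) = Add(-1566305, 2270361) = 704056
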